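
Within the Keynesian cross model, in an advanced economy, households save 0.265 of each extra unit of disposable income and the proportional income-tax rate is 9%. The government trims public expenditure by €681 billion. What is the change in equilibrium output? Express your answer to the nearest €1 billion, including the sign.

−€2,056 billion

MPC = 1 − MPS = 1 − 0.265 = 0.735.
Government-spending multiplier = 1/(1 − c(1−t)) = 1/(1 − 0.735×0.91) = 1/0.33115 ≈ 3.02.
ΔY = k × ΔG = (−€681 billion) / 0.33115 ≈ −€2,056 billion.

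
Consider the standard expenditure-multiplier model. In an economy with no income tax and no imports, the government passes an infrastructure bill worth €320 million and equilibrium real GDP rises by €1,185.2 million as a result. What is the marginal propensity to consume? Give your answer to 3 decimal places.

0.730

Implied spending multiplier k = ΔY/ΔG = 1,185.2/320 ≈ 3.7038.
Since k = 1/(1 − MPC), MPC = 1 − 1/k = 1 − ΔG/ΔY = 1 − 320/1,185.2 ≈ 0.730.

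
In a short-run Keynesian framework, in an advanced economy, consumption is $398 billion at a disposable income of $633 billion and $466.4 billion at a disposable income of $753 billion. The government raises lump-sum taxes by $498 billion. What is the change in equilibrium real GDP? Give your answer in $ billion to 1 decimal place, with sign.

−$660.1 billion

MPC = ΔC/ΔYd = (466.4 − 398)/(753 − 633) = 68.4/120 = 0.57.
A lump-sum tax change of +$498 billion shifts disposable income by −$498 billion; first-round consumption changes by −c × ΔT = −0.57 × (+$498 billion) = −$283.86 billion.
Expenditure multiplier = 1/(1 − MPC) = 1/(1 − 0.57) = 1/0.43 ≈ 2.326.
The tax multiplier is −c × k ≈ −1.326, so ΔY = k × (−c·ΔT) = (−$283.86 billion) / 0.43 ≈ −$660.1 billion.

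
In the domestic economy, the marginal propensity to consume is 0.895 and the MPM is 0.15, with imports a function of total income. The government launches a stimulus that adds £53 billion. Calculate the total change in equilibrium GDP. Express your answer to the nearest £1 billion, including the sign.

+£208 billion

Spending multiplier = 1/(1 − c + m) = 1/(1 − 0.895 + 0.15) = 1/0.255 ≈ 3.922.
ΔY = k × ΔG = (+£53 billion) / 0.255 ≈ +£208 billion.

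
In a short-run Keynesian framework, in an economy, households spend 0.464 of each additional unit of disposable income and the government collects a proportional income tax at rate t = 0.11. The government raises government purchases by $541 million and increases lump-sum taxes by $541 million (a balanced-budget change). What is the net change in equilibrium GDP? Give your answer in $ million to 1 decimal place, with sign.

+$494.0 million

Expenditure multiplier = 1/(1 − c(1−t)) = 1/(1 − 0.464×0.89) = 1/0.58704 ≈ 1.703.
ΔG contributes k·ΔG = (+$541 million) / 0.58704 ≈ +$921.6 million.
ΔT of +$541 million changes first-round spending by −c·ΔT = −$251.024 million, contributing k·(−c·ΔT) = (−$251.024 million) / 0.58704 ≈ −$427.6 million.
Net ΔY = k(ΔG − c·ΔT) = (+$289.976 million) / 0.58704 ≈ +$494 million.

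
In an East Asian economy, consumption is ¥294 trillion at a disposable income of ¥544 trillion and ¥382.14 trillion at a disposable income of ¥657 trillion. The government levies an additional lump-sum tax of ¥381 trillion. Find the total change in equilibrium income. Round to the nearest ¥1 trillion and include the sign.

MPC = ΔC/ΔYd = (382.14 − 294)/(657 − 544) = 88.14/113 = 0.78.
A lump-sum tax change of +¥381 trillion shifts disposable income by −¥381 trillion; first-round consumption changes by −c × ΔT = −0.78 × (+¥381 trillion) = −¥297.18 trillion.
Expenditure multiplier = 1/(1 − MPC) = 1/(1 − 0.78) = 1/0.22 ≈ 4.545.
The tax multiplier is −c × k ≈ −3.545, so ΔY = k × (−c·ΔT) = (−¥297.18 trillion) / 0.22 ≈ −¥1,351 trillion.

−¥1,351 trillion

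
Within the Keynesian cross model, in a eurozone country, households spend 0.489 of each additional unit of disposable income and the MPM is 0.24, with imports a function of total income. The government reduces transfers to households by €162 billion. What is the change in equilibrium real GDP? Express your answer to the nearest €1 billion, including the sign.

The transfer change shifts disposable income by −€162 billion, so first-round consumption changes by c·ΔTR = 0.489 × (−€162 billion) = −€79.218 billion.
Expenditure multiplier = 1/(1 − c + m) = 1/(1 − 0.489 + 0.24) = 1/0.751 ≈ 1.332.
The transfer multiplier is c × k ≈ 0.651, so ΔY = k × (c·ΔTR) = (−€79.218 billion) / 0.751 ≈ −€105 billion.

−€105 billion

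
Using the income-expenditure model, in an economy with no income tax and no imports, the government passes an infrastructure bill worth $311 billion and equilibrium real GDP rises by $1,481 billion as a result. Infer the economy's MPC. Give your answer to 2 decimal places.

Implied spending multiplier k = ΔY/ΔG = 1,481/311 ≈ 4.7621.
Since k = 1/(1 − MPC), MPC = 1 − 1/k = 1 − ΔG/ΔY = 1 − 311/1,481 ≈ 0.79.

0.79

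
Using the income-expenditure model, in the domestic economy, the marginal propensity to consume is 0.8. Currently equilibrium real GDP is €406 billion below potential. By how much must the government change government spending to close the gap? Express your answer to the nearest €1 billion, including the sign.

+€81 billion

Spending multiplier = 1/(1 − MPC) = 1/(1 − 0.8) = 1/0.2 = 5.
Need ΔY = +€406 billion, so ΔG = ΔY/k = (+€406 billion) × 0.2 ≈ +€81 billion.
The government should increase government spending by €81 billion.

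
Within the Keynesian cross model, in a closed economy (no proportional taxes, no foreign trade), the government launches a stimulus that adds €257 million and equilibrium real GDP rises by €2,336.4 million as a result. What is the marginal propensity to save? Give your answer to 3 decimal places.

0.110

Implied spending multiplier k = ΔY/ΔG = 2,336.4/257 ≈ 9.0911.
Since k = 1/(1 − MPC), MPC = 1 − 1/k = 1 − ΔG/ΔY = 1 − 257/2,336.4 ≈ 0.890.
MPS = 1 − MPC = 0.110.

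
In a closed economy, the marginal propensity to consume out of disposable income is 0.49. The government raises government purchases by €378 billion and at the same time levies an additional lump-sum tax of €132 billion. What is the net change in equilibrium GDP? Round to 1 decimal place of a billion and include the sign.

Expenditure multiplier = 1/(1 − MPC) = 1/(1 − 0.49) = 1/0.51 ≈ 1.961.
ΔG contributes k·ΔG = (+€378 billion) / 0.51 ≈ +€741.2 billion.
ΔT of +€132 billion changes first-round spending by −c·ΔT = −€64.68 billion, contributing k·(−c·ΔT) = (−€64.68 billion) / 0.51 ≈ −€126.8 billion.
Net ΔY = k(ΔG − c·ΔT) = (+€313.32 billion) / 0.51 ≈ +€614.4 billion.

+€614.4 billion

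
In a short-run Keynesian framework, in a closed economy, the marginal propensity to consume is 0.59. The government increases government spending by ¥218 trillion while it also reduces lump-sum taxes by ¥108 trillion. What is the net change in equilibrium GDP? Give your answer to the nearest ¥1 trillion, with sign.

+¥687 trillion

Expenditure multiplier = 1/(1 − MPC) = 1/(1 − 0.59) = 1/0.41 ≈ 2.439.
ΔG contributes k·ΔG = (+¥218 trillion) / 0.41 ≈ +¥531.7 trillion.
ΔT of −¥108 trillion changes first-round spending by −c·ΔT = +¥63.72 trillion, contributing k·(−c·ΔT) = (+¥63.72 trillion) / 0.41 ≈ +¥155.4 trillion.
Net ΔY = k(ΔG − c·ΔT) = (+¥281.72 trillion) / 0.41 ≈ +¥687 trillion.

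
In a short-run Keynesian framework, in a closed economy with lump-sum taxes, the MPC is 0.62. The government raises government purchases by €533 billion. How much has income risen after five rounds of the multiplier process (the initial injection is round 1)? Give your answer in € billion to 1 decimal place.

Round 1 adds ΔG = €533 billion; each later round is MPC = 0.62 times the previous.
After 5 rounds: 533 + 330.46 + 204.8852 + 127.028824 + 78.75787088 = ΔG·(1 − c^5)/(1 − c) = 533 × (1 − 0.0916132832)/0.38 ≈ €1,274.1 billion.

€1,274.1 billion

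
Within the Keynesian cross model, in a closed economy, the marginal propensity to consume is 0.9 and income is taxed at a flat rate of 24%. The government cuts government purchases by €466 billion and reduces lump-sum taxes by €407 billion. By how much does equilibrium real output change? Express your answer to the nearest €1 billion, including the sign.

−€316 billion

Expenditure multiplier = 1/(1 − c(1−t)) = 1/(1 − 0.9×0.76) = 1/0.316 ≈ 3.165.
ΔG contributes k·ΔG = (−€466 billion) / 0.316 ≈ −€1,474.7 billion.
ΔT of −€407 billion changes first-round spending by −c·ΔT = +€366.3 billion, contributing k·(−c·ΔT) = (+€366.3 billion) / 0.316 ≈ +€1,159.2 billion.
Net ΔY = k(ΔG − c·ΔT) = (−€99.7 billion) / 0.316 ≈ −€316 billion.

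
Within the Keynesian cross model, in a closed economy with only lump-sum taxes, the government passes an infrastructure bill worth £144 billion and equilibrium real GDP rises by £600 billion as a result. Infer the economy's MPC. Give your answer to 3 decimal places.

Implied spending multiplier k = ΔY/ΔG = 600/144 ≈ 4.1667.
Since k = 1/(1 − MPC), MPC = 1 − 1/k = 1 − ΔG/ΔY = 1 − 144/600 = 0.760.

0.760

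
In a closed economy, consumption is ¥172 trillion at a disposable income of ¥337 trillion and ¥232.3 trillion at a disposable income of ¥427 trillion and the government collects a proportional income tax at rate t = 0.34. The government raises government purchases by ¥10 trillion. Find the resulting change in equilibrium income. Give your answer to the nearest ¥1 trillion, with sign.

MPC = ΔC/ΔYd = (232.3 − 172)/(427 − 337) = 60.3/90 = 0.67.
Spending multiplier = 1/(1 − c(1−t)) = 1/(1 − 0.67×0.66) = 1/0.5578 ≈ 1.793.
ΔY = k × ΔG = (+¥10 trillion) / 0.5578 ≈ +¥18 trillion.

+¥18 trillion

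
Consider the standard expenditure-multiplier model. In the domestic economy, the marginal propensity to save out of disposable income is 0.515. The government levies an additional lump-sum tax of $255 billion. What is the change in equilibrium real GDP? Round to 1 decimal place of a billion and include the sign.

−$240.1 billion

MPC = 1 − MPS = 1 − 0.515 = 0.485.
A lump-sum tax change of +$255 billion shifts disposable income by −$255 billion; first-round consumption changes by −c × ΔT = −0.485 × (+$255 billion) = −$123.675 billion.
Expenditure multiplier = 1/(1 − MPC) = 1/(1 − 0.485) = 1/0.515 ≈ 1.942.
The tax multiplier is −c × k ≈ −0.942, so ΔY = k × (−c·ΔT) = (−$123.675 billion) / 0.515 ≈ −$240.1 billion.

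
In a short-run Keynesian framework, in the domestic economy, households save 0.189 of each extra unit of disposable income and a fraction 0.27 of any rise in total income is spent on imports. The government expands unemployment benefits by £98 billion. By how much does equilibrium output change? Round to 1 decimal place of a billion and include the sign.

MPC = 1 − MPS = 1 − 0.189 = 0.811.
The transfer change shifts disposable income by +£98 billion, so first-round consumption changes by c·ΔTR = 0.811 × (+£98 billion) = +£79.478 billion.
Expenditure multiplier = 1/(1 − c + m) = 1/(1 − 0.811 + 0.27) = 1/0.459 ≈ 2.179.
The transfer multiplier is c × k ≈ 1.767, so ΔY = k × (c·ΔTR) = (+£79.478 billion) / 0.459 ≈ +£173.2 billion.

+£173.2 billion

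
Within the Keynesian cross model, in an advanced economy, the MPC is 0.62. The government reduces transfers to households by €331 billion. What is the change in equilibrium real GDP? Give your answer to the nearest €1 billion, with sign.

−€540 billion

The transfer change shifts disposable income by −€331 billion, so first-round consumption changes by c·ΔTR = 0.62 × (−€331 billion) = −€205.22 billion.
Expenditure multiplier = 1/(1 − MPC) = 1/(1 − 0.62) = 1/0.38 ≈ 2.632.
The transfer multiplier is c × k ≈ 1.632, so ΔY = k × (c·ΔTR) = (−€205.22 billion) / 0.38 ≈ −€540 billion.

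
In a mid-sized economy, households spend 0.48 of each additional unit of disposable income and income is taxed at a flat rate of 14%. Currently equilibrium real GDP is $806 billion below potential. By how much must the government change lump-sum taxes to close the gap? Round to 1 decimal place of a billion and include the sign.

Spending multiplier = 1/(1 − c(1−t)) = 1/(1 − 0.48×0.86) = 1/0.5872 ≈ 1.703.
Tax multiplier = −c·k = −0.48/0.5872 ≈ −0.817. Need ΔY = +$806 billion, so ΔT = ΔY/(−c·k) = −(+$806 billion) × 0.5872 / 0.48 ≈ −$986 billion.
The government should cut lump-sum taxes by $986 billion.

−$986.0 billion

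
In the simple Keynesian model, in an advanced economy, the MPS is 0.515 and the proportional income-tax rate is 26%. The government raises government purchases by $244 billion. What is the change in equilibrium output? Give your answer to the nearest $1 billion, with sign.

MPC = 1 − MPS = 1 − 0.515 = 0.485.
Government-spending multiplier = 1/(1 − c(1−t)) = 1/(1 − 0.485×0.74) = 1/0.6411 ≈ 1.56.
ΔY = k × ΔG = (+$244 billion) / 0.6411 ≈ +$381 billion.

+$381 billion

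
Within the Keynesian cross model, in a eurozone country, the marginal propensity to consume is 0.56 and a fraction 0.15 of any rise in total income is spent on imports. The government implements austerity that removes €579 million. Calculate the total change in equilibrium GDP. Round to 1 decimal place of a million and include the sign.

−€981.4 million

Expenditure multiplier = 1/(1 − c + m) = 1/(1 − 0.56 + 0.15) = 1/0.59 ≈ 1.695.
ΔY = k × ΔG = (−€579 million) / 0.59 ≈ −€981.4 million.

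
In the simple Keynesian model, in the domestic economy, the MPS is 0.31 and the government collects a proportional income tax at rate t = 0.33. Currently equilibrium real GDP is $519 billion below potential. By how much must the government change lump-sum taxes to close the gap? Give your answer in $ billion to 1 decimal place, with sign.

MPC = 1 − MPS = 1 − 0.31 = 0.69.
Spending multiplier = 1/(1 − c(1−t)) = 1/(1 − 0.69×0.67) = 1/0.5377 ≈ 1.86.
Tax multiplier = −c·k = −0.69/0.5377 ≈ −1.283. Need ΔY = +$519 billion, so ΔT = ΔY/(−c·k) = −(+$519 billion) × 0.5377 / 0.69 ≈ −$404.4 billion.
The government should cut lump-sum taxes by $404.4 billion.

−$404.4 billion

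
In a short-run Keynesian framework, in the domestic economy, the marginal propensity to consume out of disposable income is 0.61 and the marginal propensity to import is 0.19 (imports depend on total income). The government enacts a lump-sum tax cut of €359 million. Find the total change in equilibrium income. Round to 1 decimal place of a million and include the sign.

+€377.6 million

A lump-sum tax change of −€359 million shifts disposable income by +€359 million; first-round consumption changes by −c × ΔT = −0.61 × (−€359 million) = +€218.99 million.
Expenditure multiplier = 1/(1 − c + m) = 1/(1 − 0.61 + 0.19) = 1/0.58 ≈ 1.724.
The tax multiplier is −c × k ≈ −1.052, so ΔY = k × (−c·ΔT) = (+€218.99 million) / 0.58 ≈ +€377.6 million.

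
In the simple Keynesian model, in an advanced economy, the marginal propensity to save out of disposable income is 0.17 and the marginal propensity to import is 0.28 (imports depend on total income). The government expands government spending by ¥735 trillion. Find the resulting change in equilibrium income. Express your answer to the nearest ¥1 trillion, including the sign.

+¥1,633 trillion

MPC = 1 − MPS = 1 − 0.17 = 0.83.
Government-spending multiplier = 1/(1 − c + m) = 1/(1 − 0.83 + 0.28) = 1/0.45 ≈ 2.222.
ΔY = k × ΔG = (+¥735 trillion) / 0.45 ≈ +¥1,633 trillion.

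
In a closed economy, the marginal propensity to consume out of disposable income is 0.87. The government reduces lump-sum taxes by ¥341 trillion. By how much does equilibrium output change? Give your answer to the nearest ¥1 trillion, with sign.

+¥2,282 trillion

A lump-sum tax change of −¥341 trillion shifts disposable income by +¥341 trillion; first-round consumption changes by −c × ΔT = −0.87 × (−¥341 trillion) = +¥296.67 trillion.
Expenditure multiplier = 1/(1 − MPC) = 1/(1 − 0.87) = 1/0.13 ≈ 7.692.
The tax multiplier is −c × k ≈ −6.692, so ΔY = k × (−c·ΔT) = (+¥296.67 trillion) / 0.13 ≈ +¥2,282 trillion.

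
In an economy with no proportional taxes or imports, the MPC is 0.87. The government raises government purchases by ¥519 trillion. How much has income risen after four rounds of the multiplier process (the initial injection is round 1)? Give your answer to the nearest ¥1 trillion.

¥1,705 trillion

Round 1 adds ΔG = ¥519 trillion; each later round is MPC = 0.87 times the previous.
After 4 rounds: 519 + 451.53 + 392.8311 + 341.763057 = ΔG·(1 − c^4)/(1 − c) = 519 × (1 − 0.57289761)/0.13 ≈ ¥1,705 trillion.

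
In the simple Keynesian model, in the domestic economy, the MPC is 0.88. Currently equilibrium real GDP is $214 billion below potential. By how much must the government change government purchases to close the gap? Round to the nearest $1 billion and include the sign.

+$26 billion

Spending multiplier = 1/(1 − MPC) = 1/(1 − 0.88) = 1/0.12 ≈ 8.333.
Need ΔY = +$214 billion, so ΔG = ΔY/k = (+$214 billion) × 0.12 ≈ +$26 billion.
The government should increase government purchases by $26 billion.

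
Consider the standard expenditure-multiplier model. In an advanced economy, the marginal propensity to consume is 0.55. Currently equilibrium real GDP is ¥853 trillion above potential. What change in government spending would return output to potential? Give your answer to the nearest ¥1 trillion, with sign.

Spending multiplier = 1/(1 − MPC) = 1/(1 − 0.55) = 1/0.45 ≈ 2.222.
Need ΔY = −¥853 trillion, so ΔG = ΔY/k = (−¥853 trillion) × 0.45 ≈ −¥384 trillion.
The government should cut government spending by ¥384 trillion.

−¥384 trillion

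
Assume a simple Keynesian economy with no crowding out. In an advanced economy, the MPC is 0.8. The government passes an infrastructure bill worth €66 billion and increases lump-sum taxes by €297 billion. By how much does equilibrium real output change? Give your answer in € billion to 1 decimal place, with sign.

Expenditure multiplier = 1/(1 − MPC) = 1/(1 − 0.8) = 1/0.2 = 5.
ΔG contributes k·ΔG = (+€66 billion) / 0.2 = +€330 billion.
ΔT of +€297 billion changes first-round spending by −c·ΔT = −€237.6 billion, contributing k·(−c·ΔT) = (−€237.6 billion) / 0.2 = −€1,188 billion.
Net ΔY = k(ΔG − c·ΔT) = (−€171.6 billion) / 0.2 = −€858 billion.

−€858.0 billion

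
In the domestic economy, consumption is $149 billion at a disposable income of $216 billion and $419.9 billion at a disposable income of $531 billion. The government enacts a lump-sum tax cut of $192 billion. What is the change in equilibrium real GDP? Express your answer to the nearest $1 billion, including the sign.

MPC = ΔC/ΔYd = (419.9 − 149)/(531 − 216) = 270.9/315 = 0.86.
A lump-sum tax change of −$192 billion shifts disposable income by +$192 billion; first-round consumption changes by −c × ΔT = −0.86 × (−$192 billion) = +$165.12 billion.
Expenditure multiplier = 1/(1 − MPC) = 1/(1 − 0.86) = 1/0.14 ≈ 7.143.
The tax multiplier is −c × k ≈ −6.143, so ΔY = k × (−c·ΔT) = (+$165.12 billion) / 0.14 ≈ +$1,179 billion.

+$1,179 billion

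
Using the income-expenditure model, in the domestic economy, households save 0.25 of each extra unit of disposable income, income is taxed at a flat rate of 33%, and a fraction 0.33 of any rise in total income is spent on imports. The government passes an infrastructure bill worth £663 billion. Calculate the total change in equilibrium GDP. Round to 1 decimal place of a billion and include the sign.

MPC = 1 − MPS = 1 − 0.25 = 0.75.
Expenditure multiplier = 1/(1 − c(1−t) + m) = 1/(1 − 0.75×0.67 + 0.33) = 1/0.8275 ≈ 1.208.
ΔY = k × ΔG = (+£663 billion) / 0.8275 ≈ +£801.2 billion.

+£801.2 billion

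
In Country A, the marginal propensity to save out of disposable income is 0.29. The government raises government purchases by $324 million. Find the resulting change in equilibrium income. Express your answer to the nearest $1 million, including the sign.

MPC = 1 − MPS = 1 − 0.29 = 0.71.
Government-spending multiplier = 1/(1 − MPC) = 1/(1 − 0.71) = 1/0.29 ≈ 3.448.
ΔY = k × ΔG = (+$324 million) / 0.29 ≈ +$1,117 million.

+$1,117 million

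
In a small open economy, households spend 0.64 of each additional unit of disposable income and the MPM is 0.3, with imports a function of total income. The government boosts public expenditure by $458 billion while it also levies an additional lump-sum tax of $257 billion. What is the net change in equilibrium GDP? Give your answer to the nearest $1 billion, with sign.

+$445 billion

Expenditure multiplier = 1/(1 − c + m) = 1/(1 − 0.64 + 0.3) = 1/0.66 ≈ 1.515.
ΔG contributes k·ΔG = (+$458 billion) / 0.66 ≈ +$693.9 billion.
ΔT of +$257 billion changes first-round spending by −c·ΔT = −$164.48 billion, contributing k·(−c·ΔT) = (−$164.48 billion) / 0.66 ≈ −$249.2 billion.
Net ΔY = k(ΔG − c·ΔT) = (+$293.52 billion) / 0.66 ≈ +$445 billion.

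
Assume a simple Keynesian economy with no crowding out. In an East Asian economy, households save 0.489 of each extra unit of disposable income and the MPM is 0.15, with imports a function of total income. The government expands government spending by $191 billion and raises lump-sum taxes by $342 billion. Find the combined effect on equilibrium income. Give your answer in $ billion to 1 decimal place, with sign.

MPC = 1 − MPS = 1 − 0.489 = 0.511.
Expenditure multiplier = 1/(1 − c + m) = 1/(1 − 0.511 + 0.15) = 1/0.639 ≈ 1.565.
ΔG contributes k·ΔG = (+$191 billion) / 0.639 ≈ +$298.9 billion.
ΔT of +$342 billion changes first-round spending by −c·ΔT = −$174.762 billion, contributing k·(−c·ΔT) = (−$174.762 billion) / 0.639 ≈ −$273.5 billion.
Net ΔY = k(ΔG − c·ΔT) = (+$16.238 billion) / 0.639 ≈ +$25.4 billion.

+$25.4 billion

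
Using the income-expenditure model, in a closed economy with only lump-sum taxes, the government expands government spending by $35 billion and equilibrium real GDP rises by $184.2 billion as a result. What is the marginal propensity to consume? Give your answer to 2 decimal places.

0.81

Implied spending multiplier k = ΔY/ΔG = 184.2/35 ≈ 5.2629.
Since k = 1/(1 − MPC), MPC = 1 − 1/k = 1 − ΔG/ΔY = 1 − 35/184.2 ≈ 0.81.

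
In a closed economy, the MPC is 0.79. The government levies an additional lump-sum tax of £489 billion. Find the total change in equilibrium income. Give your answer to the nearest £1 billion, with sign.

A lump-sum tax change of +£489 billion shifts disposable income by −£489 billion; first-round consumption changes by −c × ΔT = −0.79 × (+£489 billion) = −£386.31 billion.
Expenditure multiplier = 1/(1 − MPC) = 1/(1 − 0.79) = 1/0.21 ≈ 4.762.
The tax multiplier is −c × k ≈ −3.762, so ΔY = k × (−c·ΔT) = (−£386.31 billion) / 0.21 ≈ −£1,840 billion.

−£1,840 billion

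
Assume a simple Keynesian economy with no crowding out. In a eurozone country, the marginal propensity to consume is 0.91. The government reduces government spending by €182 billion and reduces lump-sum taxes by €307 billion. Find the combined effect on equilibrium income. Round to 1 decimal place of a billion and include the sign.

+€1,081.9 billion

Expenditure multiplier = 1/(1 − MPC) = 1/(1 − 0.91) = 1/0.09 ≈ 11.111.
ΔG contributes k·ΔG = (−€182 billion) / 0.09 ≈ −€2,022.2 billion.
ΔT of −€307 billion changes first-round spending by −c·ΔT = +€279.37 billion, contributing k·(−c·ΔT) = (+€279.37 billion) / 0.09 ≈ +€3,104.1 billion.
Net ΔY = k(ΔG − c·ΔT) = (+€97.37 billion) / 0.09 ≈ +€1,081.9 billion.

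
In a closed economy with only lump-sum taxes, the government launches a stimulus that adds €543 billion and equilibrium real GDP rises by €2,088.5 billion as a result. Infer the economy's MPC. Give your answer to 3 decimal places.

Implied spending multiplier k = ΔY/ΔG = 2,088.5/543 ≈ 3.8462.
Since k = 1/(1 − MPC), MPC = 1 − 1/k = 1 − ΔG/ΔY = 1 − 543/2,088.5 ≈ 0.740.

0.740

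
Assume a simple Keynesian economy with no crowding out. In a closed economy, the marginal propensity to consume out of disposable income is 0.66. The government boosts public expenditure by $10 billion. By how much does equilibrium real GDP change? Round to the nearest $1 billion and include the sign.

+$29 billion

Expenditure multiplier = 1/(1 − MPC) = 1/(1 − 0.66) = 1/0.34 ≈ 2.941.
ΔY = k × ΔG = (+$10 billion) / 0.34 ≈ +$29 billion.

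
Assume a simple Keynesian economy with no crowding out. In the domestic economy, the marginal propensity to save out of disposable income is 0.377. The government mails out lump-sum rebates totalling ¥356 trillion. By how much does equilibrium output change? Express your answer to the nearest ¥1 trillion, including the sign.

MPC = 1 − MPS = 1 − 0.377 = 0.623.
A lump-sum tax change of −¥356 trillion shifts disposable income by +¥356 trillion; first-round consumption changes by −c × ΔT = −0.623 × (−¥356 trillion) = +¥221.788 trillion.
Expenditure multiplier = 1/(1 − MPC) = 1/(1 − 0.623) = 1/0.377 ≈ 2.653.
The tax multiplier is −c × k ≈ −1.653, so ΔY = k × (−c·ΔT) = (+¥221.788 trillion) / 0.377 ≈ +¥588 trillion.

+¥588 trillion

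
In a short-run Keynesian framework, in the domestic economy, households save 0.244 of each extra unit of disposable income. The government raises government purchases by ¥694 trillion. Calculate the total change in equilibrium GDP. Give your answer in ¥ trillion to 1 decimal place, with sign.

MPC = 1 − MPS = 1 − 0.244 = 0.756.
Spending multiplier = 1/(1 − MPC) = 1/(1 − 0.756) = 1/0.244 ≈ 4.098.
ΔY = k × ΔG = (+¥694 trillion) / 0.244 ≈ +¥2,844.3 trillion.

+¥2,844.3 trillion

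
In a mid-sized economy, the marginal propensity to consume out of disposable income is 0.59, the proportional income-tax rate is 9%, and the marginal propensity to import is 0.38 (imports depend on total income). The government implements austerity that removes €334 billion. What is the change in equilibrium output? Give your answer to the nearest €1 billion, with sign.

Government-spending multiplier = 1/(1 − c(1−t) + m) = 1/(1 − 0.59×0.91 + 0.38) = 1/0.8431 ≈ 1.186.
ΔY = k × ΔG = (−€334 billion) / 0.8431 ≈ −€396 billion.

−€396 billion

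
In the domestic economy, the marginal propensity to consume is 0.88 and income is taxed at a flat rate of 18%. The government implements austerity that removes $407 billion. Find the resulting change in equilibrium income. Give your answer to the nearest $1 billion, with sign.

−$1,462 billion

Expenditure multiplier = 1/(1 − c(1−t)) = 1/(1 − 0.88×0.82) = 1/0.2784 ≈ 3.592.
ΔY = k × ΔG = (−$407 billion) / 0.2784 ≈ −$1,462 billion.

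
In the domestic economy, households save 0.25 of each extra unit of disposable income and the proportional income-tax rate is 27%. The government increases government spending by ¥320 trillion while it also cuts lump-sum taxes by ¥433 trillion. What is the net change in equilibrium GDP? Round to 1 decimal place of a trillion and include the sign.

+¥1,424.9 trillion

MPC = 1 − MPS = 1 − 0.25 = 0.75.
Expenditure multiplier = 1/(1 − c(1−t)) = 1/(1 − 0.75×0.73) = 1/0.4525 ≈ 2.21.
ΔG contributes k·ΔG = (+¥320 trillion) / 0.4525 ≈ +¥707.2 trillion.
ΔT of −¥433 trillion changes first-round spending by −c·ΔT = +¥324.75 trillion, contributing k·(−c·ΔT) = (+¥324.75 trillion) / 0.4525 ≈ +¥717.7 trillion.
Net ΔY = k(ΔG − c·ΔT) = (+¥644.75 trillion) / 0.4525 ≈ +¥1,424.9 trillion.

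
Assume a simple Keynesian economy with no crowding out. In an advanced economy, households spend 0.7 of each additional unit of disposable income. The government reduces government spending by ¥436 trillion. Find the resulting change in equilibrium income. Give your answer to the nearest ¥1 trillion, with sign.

−¥1,453 trillion

Spending multiplier = 1/(1 − MPC) = 1/(1 − 0.7) = 1/0.3 ≈ 3.333.
ΔY = k × ΔG = (−¥436 trillion) / 0.3 ≈ −¥1,453 trillion.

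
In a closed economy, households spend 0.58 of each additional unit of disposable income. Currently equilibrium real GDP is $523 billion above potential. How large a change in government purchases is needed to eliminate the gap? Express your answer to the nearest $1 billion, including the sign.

−$220 billion

Spending multiplier = 1/(1 − MPC) = 1/(1 − 0.58) = 1/0.42 ≈ 2.381.
Need ΔY = −$523 billion, so ΔG = ΔY/k = (−$523 billion) × 0.42 ≈ −$220 billion.
The government should cut government purchases by $220 billion.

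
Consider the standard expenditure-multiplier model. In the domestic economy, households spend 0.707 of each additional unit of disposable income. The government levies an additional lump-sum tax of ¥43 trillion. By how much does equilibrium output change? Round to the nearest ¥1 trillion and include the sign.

A lump-sum tax change of +¥43 trillion shifts disposable income by −¥43 trillion; first-round consumption changes by −c × ΔT = −0.707 × (+¥43 trillion) = −¥30.401 trillion.
Expenditure multiplier = 1/(1 − MPC) = 1/(1 − 0.707) = 1/0.293 ≈ 3.413.
The tax multiplier is −c × k ≈ −2.413, so ΔY = k × (−c·ΔT) = (−¥30.401 trillion) / 0.293 ≈ −¥104 trillion.

−¥104 trillion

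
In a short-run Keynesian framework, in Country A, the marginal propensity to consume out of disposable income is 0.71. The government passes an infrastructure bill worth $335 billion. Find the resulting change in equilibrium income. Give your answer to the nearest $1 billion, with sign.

Government-spending multiplier = 1/(1 − MPC) = 1/(1 − 0.71) = 1/0.29 ≈ 3.448.
ΔY = k × ΔG = (+$335 billion) / 0.29 ≈ +$1,155 billion.

+$1,155 billion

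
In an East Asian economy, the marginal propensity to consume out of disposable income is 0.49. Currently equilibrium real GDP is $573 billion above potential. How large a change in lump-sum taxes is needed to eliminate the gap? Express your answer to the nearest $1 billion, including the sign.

Spending multiplier = 1/(1 − MPC) = 1/(1 − 0.49) = 1/0.51 ≈ 1.961.
Tax multiplier = −c·k = −0.49/0.51 ≈ −0.961. Need ΔY = −$573 billion, so ΔT = ΔY/(−c·k) = −(−$573 billion) × 0.51 / 0.49 ≈ +$596 billion.
The government should raise lump-sum taxes by $596 billion.

+$596 billion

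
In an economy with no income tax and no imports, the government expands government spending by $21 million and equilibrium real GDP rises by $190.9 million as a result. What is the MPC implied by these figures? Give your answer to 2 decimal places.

Implied spending multiplier k = ΔY/ΔG = 190.9/21 ≈ 9.0905.
Since k = 1/(1 − MPC), MPC = 1 − 1/k = 1 − ΔG/ΔY = 1 − 21/190.9 ≈ 0.89.

0.89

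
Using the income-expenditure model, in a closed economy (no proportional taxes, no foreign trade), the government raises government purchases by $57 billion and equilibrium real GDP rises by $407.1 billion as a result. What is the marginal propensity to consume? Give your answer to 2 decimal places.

0.86

Implied spending multiplier k = ΔY/ΔG = 407.1/57 ≈ 7.1421.
Since k = 1/(1 − MPC), MPC = 1 − 1/k = 1 − ΔG/ΔY = 1 − 57/407.1 ≈ 0.86.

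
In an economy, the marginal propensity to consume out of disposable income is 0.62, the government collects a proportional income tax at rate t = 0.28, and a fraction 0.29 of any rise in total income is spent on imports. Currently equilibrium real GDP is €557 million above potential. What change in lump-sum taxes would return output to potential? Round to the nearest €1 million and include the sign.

+€758 million

Spending multiplier = 1/(1 − c(1−t) + m) = 1/(1 − 0.62×0.72 + 0.29) = 1/0.8436 ≈ 1.185.
Tax multiplier = −c·k = −0.62/0.8436 ≈ −0.735. Need ΔY = −€557 million, so ΔT = ΔY/(−c·k) = −(−€557 million) × 0.8436 / 0.62 ≈ +€758 million.
The government should raise lump-sum taxes by €758 million.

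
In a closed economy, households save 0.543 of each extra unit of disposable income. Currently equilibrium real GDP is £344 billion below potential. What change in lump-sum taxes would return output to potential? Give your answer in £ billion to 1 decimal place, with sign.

MPC = 1 − MPS = 1 − 0.543 = 0.457.
Spending multiplier = 1/(1 − MPC) = 1/(1 − 0.457) = 1/0.543 ≈ 1.842.
Tax multiplier = −c·k = −0.457/0.543 ≈ −0.842. Need ΔY = +£344 billion, so ΔT = ΔY/(−c·k) = −(+£344 billion) × 0.543 / 0.457 ≈ −£408.7 billion.
The government should cut lump-sum taxes by £408.7 billion.

−£408.7 billion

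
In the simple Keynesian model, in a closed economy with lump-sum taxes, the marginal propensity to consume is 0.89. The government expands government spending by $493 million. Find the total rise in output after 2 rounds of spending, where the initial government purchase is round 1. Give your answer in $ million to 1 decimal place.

Round 1 adds ΔG = $493 million; each later round is MPC = 0.89 times the previous.
After 2 rounds: 493 + 438.77 = ΔG·(1 − c^2)/(1 − c) = 493 × (1 − 0.7921)/0.11 ≈ $931.8 million.

$931.8 million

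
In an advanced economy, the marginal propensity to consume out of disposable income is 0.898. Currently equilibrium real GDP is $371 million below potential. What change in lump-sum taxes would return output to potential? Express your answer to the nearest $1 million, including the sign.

−$42 million

Spending multiplier = 1/(1 − MPC) = 1/(1 − 0.898) = 1/0.102 ≈ 9.804.
Tax multiplier = −c·k = −0.898/0.102 ≈ −8.804. Need ΔY = +$371 million, so ΔT = ΔY/(−c·k) = −(+$371 million) × 0.102 / 0.898 ≈ −$42 million.
The government should cut lump-sum taxes by $42 million.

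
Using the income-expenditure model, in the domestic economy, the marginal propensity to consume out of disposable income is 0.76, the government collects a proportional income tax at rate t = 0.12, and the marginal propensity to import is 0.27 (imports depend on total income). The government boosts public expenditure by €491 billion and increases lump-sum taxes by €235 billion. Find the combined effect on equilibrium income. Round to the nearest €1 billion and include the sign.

+€520 billion

Expenditure multiplier = 1/(1 − c(1−t) + m) = 1/(1 − 0.76×0.88 + 0.27) = 1/0.6012 ≈ 1.663.
ΔG contributes k·ΔG = (+€491 billion) / 0.6012 ≈ +€816.7 billion.
ΔT of +€235 billion changes first-round spending by −c·ΔT = −€178.6 billion, contributing k·(−c·ΔT) = (−€178.6 billion) / 0.6012 ≈ −€297.1 billion.
Net ΔY = k(ΔG − c·ΔT) = (+€312.4 billion) / 0.6012 ≈ +€520 billion.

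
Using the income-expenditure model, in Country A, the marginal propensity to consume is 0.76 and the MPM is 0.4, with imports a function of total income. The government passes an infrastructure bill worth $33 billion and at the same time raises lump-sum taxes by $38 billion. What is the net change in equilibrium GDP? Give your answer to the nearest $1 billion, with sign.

Expenditure multiplier = 1/(1 − c + m) = 1/(1 − 0.76 + 0.4) = 1/0.64 ≈ 1.563.
ΔG contributes k·ΔG = (+$33 billion) / 0.64 ≈ +$51.6 billion.
ΔT of +$38 billion changes first-round spending by −c·ΔT = −$28.88 billion, contributing k·(−c·ΔT) = (−$28.88 billion) / 0.64 ≈ −$45.1 billion.
Net ΔY = k(ΔG − c·ΔT) = (+$4.12 billion) / 0.64 ≈ +$6 billion.

+$6 billion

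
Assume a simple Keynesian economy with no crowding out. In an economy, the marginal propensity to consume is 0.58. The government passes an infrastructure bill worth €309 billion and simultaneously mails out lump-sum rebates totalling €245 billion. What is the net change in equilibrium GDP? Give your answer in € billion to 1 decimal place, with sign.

+€1,074.0 billion

Expenditure multiplier = 1/(1 − MPC) = 1/(1 − 0.58) = 1/0.42 ≈ 2.381.
ΔG contributes k·ΔG = (+€309 billion) / 0.42 ≈ +€735.7 billion.
ΔT of −€245 billion changes first-round spending by −c·ΔT = +€142.1 billion, contributing k·(−c·ΔT) = (+€142.1 billion) / 0.42 ≈ +€338.3 billion.
Net ΔY = k(ΔG − c·ΔT) = (+€451.1 billion) / 0.42 ≈ +€1,074 billion.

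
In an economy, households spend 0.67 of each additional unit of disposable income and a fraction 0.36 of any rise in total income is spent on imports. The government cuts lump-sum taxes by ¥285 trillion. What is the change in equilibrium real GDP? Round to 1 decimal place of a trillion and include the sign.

A lump-sum tax change of −¥285 trillion shifts disposable income by +¥285 trillion; first-round consumption changes by −c × ΔT = −0.67 × (−¥285 trillion) = +¥190.95 trillion.
Expenditure multiplier = 1/(1 − c + m) = 1/(1 − 0.67 + 0.36) = 1/0.69 ≈ 1.449.
The tax multiplier is −c × k ≈ −0.971, so ΔY = k × (−c·ΔT) = (+¥190.95 trillion) / 0.69 ≈ +¥276.7 trillion.

+¥276.7 trillion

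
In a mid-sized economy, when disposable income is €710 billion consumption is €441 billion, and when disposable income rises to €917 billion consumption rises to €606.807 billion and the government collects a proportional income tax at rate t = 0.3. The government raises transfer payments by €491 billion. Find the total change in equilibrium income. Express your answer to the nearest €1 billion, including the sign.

MPC = ΔC/ΔYd = (606.807 − 441)/(917 − 710) = 165.807/207 = 0.801.
The transfer change shifts disposable income by +€491 billion, so first-round consumption changes by c·ΔTR = 0.801 × (+€491 billion) = +€393.291 billion.
Expenditure multiplier = 1/(1 − c(1−t)) = 1/(1 − 0.801×0.7) = 1/0.4393 ≈ 2.276.
The transfer multiplier is c × k ≈ 1.823, so ΔY = k × (c·ΔTR) = (+€393.291 billion) / 0.4393 ≈ +€895 billion.

+€895 billion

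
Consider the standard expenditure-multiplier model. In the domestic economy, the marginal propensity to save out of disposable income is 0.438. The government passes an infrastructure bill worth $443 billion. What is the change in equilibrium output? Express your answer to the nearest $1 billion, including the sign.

+$1,011 billion

MPC = 1 − MPS = 1 − 0.438 = 0.562.
Government-spending multiplier = 1/(1 − MPC) = 1/(1 − 0.562) = 1/0.438 ≈ 2.283.
ΔY = k × ΔG = (+$443 billion) / 0.438 ≈ +$1,011 billion.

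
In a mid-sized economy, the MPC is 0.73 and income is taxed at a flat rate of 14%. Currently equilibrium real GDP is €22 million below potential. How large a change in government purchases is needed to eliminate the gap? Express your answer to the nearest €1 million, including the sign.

Spending multiplier = 1/(1 − c(1−t)) = 1/(1 − 0.73×0.86) = 1/0.3722 ≈ 2.687.
Need ΔY = +€22 million, so ΔG = ΔY/k = (+€22 million) × 0.3722 ≈ +€8 million.
The government should increase government purchases by €8 million.

+€8 million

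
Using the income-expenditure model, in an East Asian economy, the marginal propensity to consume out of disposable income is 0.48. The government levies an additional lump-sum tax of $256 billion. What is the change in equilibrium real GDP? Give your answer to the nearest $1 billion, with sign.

A lump-sum tax change of +$256 billion shifts disposable income by −$256 billion; first-round consumption changes by −c × ΔT = −0.48 × (+$256 billion) = −$122.88 billion.
Expenditure multiplier = 1/(1 − MPC) = 1/(1 − 0.48) = 1/0.52 ≈ 1.923.
The tax multiplier is −c × k ≈ −0.923, so ΔY = k × (−c·ΔT) = (−$122.88 billion) / 0.52 ≈ −$236 billion.

−$236 billion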